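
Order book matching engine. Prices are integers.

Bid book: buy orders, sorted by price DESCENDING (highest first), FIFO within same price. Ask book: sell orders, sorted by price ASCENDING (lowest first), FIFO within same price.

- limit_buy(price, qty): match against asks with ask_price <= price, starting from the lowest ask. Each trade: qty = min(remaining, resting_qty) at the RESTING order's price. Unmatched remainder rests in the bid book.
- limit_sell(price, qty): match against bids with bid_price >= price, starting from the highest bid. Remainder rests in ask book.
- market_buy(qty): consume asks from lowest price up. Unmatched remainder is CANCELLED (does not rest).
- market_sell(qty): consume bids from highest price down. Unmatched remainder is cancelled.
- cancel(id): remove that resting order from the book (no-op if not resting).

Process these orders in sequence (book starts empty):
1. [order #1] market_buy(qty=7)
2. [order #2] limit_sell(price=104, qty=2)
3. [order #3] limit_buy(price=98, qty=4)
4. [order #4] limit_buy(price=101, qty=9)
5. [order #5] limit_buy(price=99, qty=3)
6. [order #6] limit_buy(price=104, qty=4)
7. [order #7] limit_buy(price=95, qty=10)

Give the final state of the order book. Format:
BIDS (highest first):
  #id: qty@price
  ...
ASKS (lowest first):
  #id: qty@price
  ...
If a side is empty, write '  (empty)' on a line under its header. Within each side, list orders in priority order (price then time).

After op 1 [order #1] market_buy(qty=7): fills=none; bids=[-] asks=[-]
After op 2 [order #2] limit_sell(price=104, qty=2): fills=none; bids=[-] asks=[#2:2@104]
After op 3 [order #3] limit_buy(price=98, qty=4): fills=none; bids=[#3:4@98] asks=[#2:2@104]
After op 4 [order #4] limit_buy(price=101, qty=9): fills=none; bids=[#4:9@101 #3:4@98] asks=[#2:2@104]
After op 5 [order #5] limit_buy(price=99, qty=3): fills=none; bids=[#4:9@101 #5:3@99 #3:4@98] asks=[#2:2@104]
After op 6 [order #6] limit_buy(price=104, qty=4): fills=#6x#2:2@104; bids=[#6:2@104 #4:9@101 #5:3@99 #3:4@98] asks=[-]
After op 7 [order #7] limit_buy(price=95, qty=10): fills=none; bids=[#6:2@104 #4:9@101 #5:3@99 #3:4@98 #7:10@95] asks=[-]

Answer: BIDS (highest first):
  #6: 2@104
  #4: 9@101
  #5: 3@99
  #3: 4@98
  #7: 10@95
ASKS (lowest first):
  (empty)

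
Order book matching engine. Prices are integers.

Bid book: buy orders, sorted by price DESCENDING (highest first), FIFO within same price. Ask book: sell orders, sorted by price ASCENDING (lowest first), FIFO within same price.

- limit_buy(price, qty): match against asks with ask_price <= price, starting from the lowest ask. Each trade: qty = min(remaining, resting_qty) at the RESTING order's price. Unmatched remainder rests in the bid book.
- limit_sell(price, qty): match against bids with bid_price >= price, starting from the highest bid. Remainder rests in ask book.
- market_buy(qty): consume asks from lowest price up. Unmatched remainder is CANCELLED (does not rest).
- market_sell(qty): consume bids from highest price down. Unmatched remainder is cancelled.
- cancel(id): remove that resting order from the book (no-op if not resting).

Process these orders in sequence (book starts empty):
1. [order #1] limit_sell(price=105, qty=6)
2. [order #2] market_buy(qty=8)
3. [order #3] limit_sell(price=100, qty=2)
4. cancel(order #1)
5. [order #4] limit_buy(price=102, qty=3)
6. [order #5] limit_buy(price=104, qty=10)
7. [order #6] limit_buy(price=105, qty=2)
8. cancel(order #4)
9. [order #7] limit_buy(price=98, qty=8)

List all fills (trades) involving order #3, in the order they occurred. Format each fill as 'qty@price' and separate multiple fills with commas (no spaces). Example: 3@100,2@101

After op 1 [order #1] limit_sell(price=105, qty=6): fills=none; bids=[-] asks=[#1:6@105]
After op 2 [order #2] market_buy(qty=8): fills=#2x#1:6@105; bids=[-] asks=[-]
After op 3 [order #3] limit_sell(price=100, qty=2): fills=none; bids=[-] asks=[#3:2@100]
After op 4 cancel(order #1): fills=none; bids=[-] asks=[#3:2@100]
After op 5 [order #4] limit_buy(price=102, qty=3): fills=#4x#3:2@100; bids=[#4:1@102] asks=[-]
After op 6 [order #5] limit_buy(price=104, qty=10): fills=none; bids=[#5:10@104 #4:1@102] asks=[-]
After op 7 [order #6] limit_buy(price=105, qty=2): fills=none; bids=[#6:2@105 #5:10@104 #4:1@102] asks=[-]
After op 8 cancel(order #4): fills=none; bids=[#6:2@105 #5:10@104] asks=[-]
After op 9 [order #7] limit_buy(price=98, qty=8): fills=none; bids=[#6:2@105 #5:10@104 #7:8@98] asks=[-]

Answer: 2@100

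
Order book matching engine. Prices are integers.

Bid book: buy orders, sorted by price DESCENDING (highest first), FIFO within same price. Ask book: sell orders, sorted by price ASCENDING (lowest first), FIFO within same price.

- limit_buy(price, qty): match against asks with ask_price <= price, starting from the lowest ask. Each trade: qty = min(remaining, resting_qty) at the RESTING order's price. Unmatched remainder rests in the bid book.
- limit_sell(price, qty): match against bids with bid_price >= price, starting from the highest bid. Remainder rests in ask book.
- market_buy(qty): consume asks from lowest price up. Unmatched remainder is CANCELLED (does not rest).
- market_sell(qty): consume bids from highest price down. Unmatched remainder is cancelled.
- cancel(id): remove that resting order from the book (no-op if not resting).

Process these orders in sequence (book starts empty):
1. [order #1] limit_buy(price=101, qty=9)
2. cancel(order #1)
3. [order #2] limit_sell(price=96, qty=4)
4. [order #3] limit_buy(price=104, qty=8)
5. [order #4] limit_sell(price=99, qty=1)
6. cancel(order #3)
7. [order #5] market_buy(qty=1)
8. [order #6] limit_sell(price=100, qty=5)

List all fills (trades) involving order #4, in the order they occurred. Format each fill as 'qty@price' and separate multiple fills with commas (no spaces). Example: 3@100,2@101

Answer: 1@104

Derivation:
After op 1 [order #1] limit_buy(price=101, qty=9): fills=none; bids=[#1:9@101] asks=[-]
After op 2 cancel(order #1): fills=none; bids=[-] asks=[-]
After op 3 [order #2] limit_sell(price=96, qty=4): fills=none; bids=[-] asks=[#2:4@96]
After op 4 [order #3] limit_buy(price=104, qty=8): fills=#3x#2:4@96; bids=[#3:4@104] asks=[-]
After op 5 [order #4] limit_sell(price=99, qty=1): fills=#3x#4:1@104; bids=[#3:3@104] asks=[-]
After op 6 cancel(order #3): fills=none; bids=[-] asks=[-]
After op 7 [order #5] market_buy(qty=1): fills=none; bids=[-] asks=[-]
After op 8 [order #6] limit_sell(price=100, qty=5): fills=none; bids=[-] asks=[#6:5@100]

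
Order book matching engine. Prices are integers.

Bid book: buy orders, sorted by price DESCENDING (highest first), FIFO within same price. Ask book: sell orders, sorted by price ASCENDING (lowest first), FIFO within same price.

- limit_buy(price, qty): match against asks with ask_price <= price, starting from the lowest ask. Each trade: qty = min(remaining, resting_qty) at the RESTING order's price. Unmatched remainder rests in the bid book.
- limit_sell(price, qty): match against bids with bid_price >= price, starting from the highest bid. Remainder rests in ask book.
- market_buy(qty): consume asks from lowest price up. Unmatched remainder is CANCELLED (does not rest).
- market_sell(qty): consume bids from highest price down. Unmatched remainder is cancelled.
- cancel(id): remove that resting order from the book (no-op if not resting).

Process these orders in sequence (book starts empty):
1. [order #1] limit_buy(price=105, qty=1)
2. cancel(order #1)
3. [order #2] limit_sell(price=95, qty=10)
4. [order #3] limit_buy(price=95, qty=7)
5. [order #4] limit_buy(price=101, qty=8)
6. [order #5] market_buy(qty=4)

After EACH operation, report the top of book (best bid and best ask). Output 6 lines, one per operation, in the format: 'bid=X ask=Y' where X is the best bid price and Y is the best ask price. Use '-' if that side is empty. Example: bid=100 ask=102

Answer: bid=105 ask=-
bid=- ask=-
bid=- ask=95
bid=- ask=95
bid=101 ask=-
bid=101 ask=-

Derivation:
After op 1 [order #1] limit_buy(price=105, qty=1): fills=none; bids=[#1:1@105] asks=[-]
After op 2 cancel(order #1): fills=none; bids=[-] asks=[-]
After op 3 [order #2] limit_sell(price=95, qty=10): fills=none; bids=[-] asks=[#2:10@95]
After op 4 [order #3] limit_buy(price=95, qty=7): fills=#3x#2:7@95; bids=[-] asks=[#2:3@95]
After op 5 [order #4] limit_buy(price=101, qty=8): fills=#4x#2:3@95; bids=[#4:5@101] asks=[-]
After op 6 [order #5] market_buy(qty=4): fills=none; bids=[#4:5@101] asks=[-]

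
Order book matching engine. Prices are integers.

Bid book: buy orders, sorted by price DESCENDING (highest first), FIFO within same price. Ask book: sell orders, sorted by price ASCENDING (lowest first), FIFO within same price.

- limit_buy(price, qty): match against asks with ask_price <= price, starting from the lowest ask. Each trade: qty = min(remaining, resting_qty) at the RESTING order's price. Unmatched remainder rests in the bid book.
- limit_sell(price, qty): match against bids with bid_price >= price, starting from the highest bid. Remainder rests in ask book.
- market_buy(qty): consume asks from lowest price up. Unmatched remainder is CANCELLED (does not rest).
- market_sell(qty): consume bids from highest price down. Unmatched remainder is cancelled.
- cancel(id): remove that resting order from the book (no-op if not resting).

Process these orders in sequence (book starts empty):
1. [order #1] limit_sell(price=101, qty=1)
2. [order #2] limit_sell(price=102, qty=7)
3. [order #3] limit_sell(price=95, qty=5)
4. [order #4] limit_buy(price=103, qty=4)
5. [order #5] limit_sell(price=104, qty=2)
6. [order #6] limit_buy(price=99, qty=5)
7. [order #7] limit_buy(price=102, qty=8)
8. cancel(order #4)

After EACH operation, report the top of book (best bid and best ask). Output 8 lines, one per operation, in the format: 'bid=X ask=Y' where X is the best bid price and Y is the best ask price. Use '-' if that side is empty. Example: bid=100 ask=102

Answer: bid=- ask=101
bid=- ask=101
bid=- ask=95
bid=- ask=95
bid=- ask=95
bid=99 ask=101
bid=99 ask=104
bid=99 ask=104

Derivation:
After op 1 [order #1] limit_sell(price=101, qty=1): fills=none; bids=[-] asks=[#1:1@101]
After op 2 [order #2] limit_sell(price=102, qty=7): fills=none; bids=[-] asks=[#1:1@101 #2:7@102]
After op 3 [order #3] limit_sell(price=95, qty=5): fills=none; bids=[-] asks=[#3:5@95 #1:1@101 #2:7@102]
After op 4 [order #4] limit_buy(price=103, qty=4): fills=#4x#3:4@95; bids=[-] asks=[#3:1@95 #1:1@101 #2:7@102]
After op 5 [order #5] limit_sell(price=104, qty=2): fills=none; bids=[-] asks=[#3:1@95 #1:1@101 #2:7@102 #5:2@104]
After op 6 [order #6] limit_buy(price=99, qty=5): fills=#6x#3:1@95; bids=[#6:4@99] asks=[#1:1@101 #2:7@102 #5:2@104]
After op 7 [order #7] limit_buy(price=102, qty=8): fills=#7x#1:1@101 #7x#2:7@102; bids=[#6:4@99] asks=[#5:2@104]
After op 8 cancel(order #4): fills=none; bids=[#6:4@99] asks=[#5:2@104]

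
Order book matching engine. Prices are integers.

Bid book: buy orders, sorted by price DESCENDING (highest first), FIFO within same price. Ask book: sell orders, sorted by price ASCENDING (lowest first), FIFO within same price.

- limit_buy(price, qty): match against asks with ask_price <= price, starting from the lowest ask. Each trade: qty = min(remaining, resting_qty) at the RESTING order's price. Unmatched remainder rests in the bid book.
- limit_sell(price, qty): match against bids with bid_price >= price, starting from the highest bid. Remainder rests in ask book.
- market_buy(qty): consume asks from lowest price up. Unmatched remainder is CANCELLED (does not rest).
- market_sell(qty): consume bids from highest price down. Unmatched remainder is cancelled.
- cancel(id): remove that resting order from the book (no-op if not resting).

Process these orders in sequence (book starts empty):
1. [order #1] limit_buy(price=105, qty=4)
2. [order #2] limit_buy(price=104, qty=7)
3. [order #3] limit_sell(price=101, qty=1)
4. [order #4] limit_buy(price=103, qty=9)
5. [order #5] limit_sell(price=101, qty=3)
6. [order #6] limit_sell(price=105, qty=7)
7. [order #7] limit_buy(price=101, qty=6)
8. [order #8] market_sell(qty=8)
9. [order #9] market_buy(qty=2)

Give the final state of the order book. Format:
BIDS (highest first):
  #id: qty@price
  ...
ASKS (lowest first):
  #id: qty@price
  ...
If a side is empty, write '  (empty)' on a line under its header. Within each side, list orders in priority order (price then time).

After op 1 [order #1] limit_buy(price=105, qty=4): fills=none; bids=[#1:4@105] asks=[-]
After op 2 [order #2] limit_buy(price=104, qty=7): fills=none; bids=[#1:4@105 #2:7@104] asks=[-]
After op 3 [order #3] limit_sell(price=101, qty=1): fills=#1x#3:1@105; bids=[#1:3@105 #2:7@104] asks=[-]
After op 4 [order #4] limit_buy(price=103, qty=9): fills=none; bids=[#1:3@105 #2:7@104 #4:9@103] asks=[-]
After op 5 [order #5] limit_sell(price=101, qty=3): fills=#1x#5:3@105; bids=[#2:7@104 #4:9@103] asks=[-]
After op 6 [order #6] limit_sell(price=105, qty=7): fills=none; bids=[#2:7@104 #4:9@103] asks=[#6:7@105]
After op 7 [order #7] limit_buy(price=101, qty=6): fills=none; bids=[#2:7@104 #4:9@103 #7:6@101] asks=[#6:7@105]
After op 8 [order #8] market_sell(qty=8): fills=#2x#8:7@104 #4x#8:1@103; bids=[#4:8@103 #7:6@101] asks=[#6:7@105]
After op 9 [order #9] market_buy(qty=2): fills=#9x#6:2@105; bids=[#4:8@103 #7:6@101] asks=[#6:5@105]

Answer: BIDS (highest first):
  #4: 8@103
  #7: 6@101
ASKS (lowest first):
  #6: 5@105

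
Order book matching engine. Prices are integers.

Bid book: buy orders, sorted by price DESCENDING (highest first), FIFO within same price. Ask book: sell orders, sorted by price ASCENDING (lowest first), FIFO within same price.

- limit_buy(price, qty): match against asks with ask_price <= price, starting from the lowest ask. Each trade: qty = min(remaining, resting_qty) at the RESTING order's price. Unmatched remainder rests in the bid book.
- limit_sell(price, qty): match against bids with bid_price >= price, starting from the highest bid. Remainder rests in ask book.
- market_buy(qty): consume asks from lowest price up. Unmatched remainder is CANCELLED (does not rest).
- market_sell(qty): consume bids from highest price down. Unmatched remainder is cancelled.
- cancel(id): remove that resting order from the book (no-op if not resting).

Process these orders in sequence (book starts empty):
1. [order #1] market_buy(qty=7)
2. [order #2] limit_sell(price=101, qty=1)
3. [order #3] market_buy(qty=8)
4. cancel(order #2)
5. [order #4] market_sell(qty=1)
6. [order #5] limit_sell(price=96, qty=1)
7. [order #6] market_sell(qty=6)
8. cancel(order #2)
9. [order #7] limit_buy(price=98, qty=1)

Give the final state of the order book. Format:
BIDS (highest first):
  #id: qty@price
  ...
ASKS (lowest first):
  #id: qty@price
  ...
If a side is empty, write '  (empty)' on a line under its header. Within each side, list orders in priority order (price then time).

After op 1 [order #1] market_buy(qty=7): fills=none; bids=[-] asks=[-]
After op 2 [order #2] limit_sell(price=101, qty=1): fills=none; bids=[-] asks=[#2:1@101]
After op 3 [order #3] market_buy(qty=8): fills=#3x#2:1@101; bids=[-] asks=[-]
After op 4 cancel(order #2): fills=none; bids=[-] asks=[-]
After op 5 [order #4] market_sell(qty=1): fills=none; bids=[-] asks=[-]
After op 6 [order #5] limit_sell(price=96, qty=1): fills=none; bids=[-] asks=[#5:1@96]
After op 7 [order #6] market_sell(qty=6): fills=none; bids=[-] asks=[#5:1@96]
After op 8 cancel(order #2): fills=none; bids=[-] asks=[#5:1@96]
After op 9 [order #7] limit_buy(price=98, qty=1): fills=#7x#5:1@96; bids=[-] asks=[-]

Answer: BIDS (highest first):
  (empty)
ASKS (lowest first):
  (empty)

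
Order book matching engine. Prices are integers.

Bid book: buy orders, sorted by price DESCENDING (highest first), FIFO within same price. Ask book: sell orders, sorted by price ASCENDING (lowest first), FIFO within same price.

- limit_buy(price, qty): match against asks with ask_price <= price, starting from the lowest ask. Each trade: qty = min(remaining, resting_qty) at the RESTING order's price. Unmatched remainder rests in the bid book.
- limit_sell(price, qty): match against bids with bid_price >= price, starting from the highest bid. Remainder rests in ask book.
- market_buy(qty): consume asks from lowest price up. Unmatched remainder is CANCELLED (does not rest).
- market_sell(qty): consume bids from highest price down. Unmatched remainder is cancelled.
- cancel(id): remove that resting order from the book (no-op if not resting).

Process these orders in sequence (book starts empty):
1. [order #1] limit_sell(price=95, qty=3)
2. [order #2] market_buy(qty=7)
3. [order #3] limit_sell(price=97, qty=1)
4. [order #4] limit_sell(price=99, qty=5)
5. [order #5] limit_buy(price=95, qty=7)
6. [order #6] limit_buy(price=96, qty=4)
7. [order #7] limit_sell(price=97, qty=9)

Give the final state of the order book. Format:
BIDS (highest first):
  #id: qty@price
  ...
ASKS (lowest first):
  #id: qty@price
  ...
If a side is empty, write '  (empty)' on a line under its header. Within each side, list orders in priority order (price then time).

Answer: BIDS (highest first):
  #6: 4@96
  #5: 7@95
ASKS (lowest first):
  #3: 1@97
  #7: 9@97
  #4: 5@99

Derivation:
After op 1 [order #1] limit_sell(price=95, qty=3): fills=none; bids=[-] asks=[#1:3@95]
After op 2 [order #2] market_buy(qty=7): fills=#2x#1:3@95; bids=[-] asks=[-]
After op 3 [order #3] limit_sell(price=97, qty=1): fills=none; bids=[-] asks=[#3:1@97]
After op 4 [order #4] limit_sell(price=99, qty=5): fills=none; bids=[-] asks=[#3:1@97 #4:5@99]
After op 5 [order #5] limit_buy(price=95, qty=7): fills=none; bids=[#5:7@95] asks=[#3:1@97 #4:5@99]
After op 6 [order #6] limit_buy(price=96, qty=4): fills=none; bids=[#6:4@96 #5:7@95] asks=[#3:1@97 #4:5@99]
After op 7 [order #7] limit_sell(price=97, qty=9): fills=none; bids=[#6:4@96 #5:7@95] asks=[#3:1@97 #7:9@97 #4:5@99]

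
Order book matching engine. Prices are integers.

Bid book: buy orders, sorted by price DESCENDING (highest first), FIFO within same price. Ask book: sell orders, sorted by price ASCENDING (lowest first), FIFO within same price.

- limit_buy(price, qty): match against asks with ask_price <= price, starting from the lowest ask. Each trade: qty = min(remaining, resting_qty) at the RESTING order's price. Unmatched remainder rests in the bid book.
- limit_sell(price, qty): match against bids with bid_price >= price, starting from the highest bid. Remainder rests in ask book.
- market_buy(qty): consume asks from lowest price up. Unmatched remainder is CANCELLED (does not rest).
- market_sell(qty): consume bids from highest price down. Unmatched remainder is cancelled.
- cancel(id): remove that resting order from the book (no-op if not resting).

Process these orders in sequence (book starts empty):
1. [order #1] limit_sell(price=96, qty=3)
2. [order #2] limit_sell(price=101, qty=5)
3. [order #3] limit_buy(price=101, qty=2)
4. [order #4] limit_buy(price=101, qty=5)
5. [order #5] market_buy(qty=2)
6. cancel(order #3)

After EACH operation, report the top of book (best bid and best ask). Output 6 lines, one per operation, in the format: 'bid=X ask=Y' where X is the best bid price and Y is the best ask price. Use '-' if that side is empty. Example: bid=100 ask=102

After op 1 [order #1] limit_sell(price=96, qty=3): fills=none; bids=[-] asks=[#1:3@96]
After op 2 [order #2] limit_sell(price=101, qty=5): fills=none; bids=[-] asks=[#1:3@96 #2:5@101]
After op 3 [order #3] limit_buy(price=101, qty=2): fills=#3x#1:2@96; bids=[-] asks=[#1:1@96 #2:5@101]
After op 4 [order #4] limit_buy(price=101, qty=5): fills=#4x#1:1@96 #4x#2:4@101; bids=[-] asks=[#2:1@101]
After op 5 [order #5] market_buy(qty=2): fills=#5x#2:1@101; bids=[-] asks=[-]
After op 6 cancel(order #3): fills=none; bids=[-] asks=[-]

Answer: bid=- ask=96
bid=- ask=96
bid=- ask=96
bid=- ask=101
bid=- ask=-
bid=- ask=-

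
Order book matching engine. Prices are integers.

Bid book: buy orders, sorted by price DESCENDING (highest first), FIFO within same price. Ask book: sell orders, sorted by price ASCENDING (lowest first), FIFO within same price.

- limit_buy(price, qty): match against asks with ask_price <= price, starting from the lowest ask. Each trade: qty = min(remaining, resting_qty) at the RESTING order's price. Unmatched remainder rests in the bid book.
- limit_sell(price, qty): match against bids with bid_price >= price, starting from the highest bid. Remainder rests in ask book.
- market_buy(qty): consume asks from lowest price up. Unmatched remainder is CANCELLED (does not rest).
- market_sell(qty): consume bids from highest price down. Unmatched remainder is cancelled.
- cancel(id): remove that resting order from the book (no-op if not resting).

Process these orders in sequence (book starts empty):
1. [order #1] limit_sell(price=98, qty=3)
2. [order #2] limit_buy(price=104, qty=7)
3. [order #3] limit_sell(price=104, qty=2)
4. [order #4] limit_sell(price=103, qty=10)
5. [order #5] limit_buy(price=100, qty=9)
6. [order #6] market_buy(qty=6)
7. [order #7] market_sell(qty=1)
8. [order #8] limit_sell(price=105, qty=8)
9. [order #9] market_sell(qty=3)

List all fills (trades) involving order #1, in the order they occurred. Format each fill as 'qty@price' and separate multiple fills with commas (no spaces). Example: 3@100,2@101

After op 1 [order #1] limit_sell(price=98, qty=3): fills=none; bids=[-] asks=[#1:3@98]
After op 2 [order #2] limit_buy(price=104, qty=7): fills=#2x#1:3@98; bids=[#2:4@104] asks=[-]
After op 3 [order #3] limit_sell(price=104, qty=2): fills=#2x#3:2@104; bids=[#2:2@104] asks=[-]
After op 4 [order #4] limit_sell(price=103, qty=10): fills=#2x#4:2@104; bids=[-] asks=[#4:8@103]
After op 5 [order #5] limit_buy(price=100, qty=9): fills=none; bids=[#5:9@100] asks=[#4:8@103]
After op 6 [order #6] market_buy(qty=6): fills=#6x#4:6@103; bids=[#5:9@100] asks=[#4:2@103]
After op 7 [order #7] market_sell(qty=1): fills=#5x#7:1@100; bids=[#5:8@100] asks=[#4:2@103]
After op 8 [order #8] limit_sell(price=105, qty=8): fills=none; bids=[#5:8@100] asks=[#4:2@103 #8:8@105]
After op 9 [order #9] market_sell(qty=3): fills=#5x#9:3@100; bids=[#5:5@100] asks=[#4:2@103 #8:8@105]

Answer: 3@98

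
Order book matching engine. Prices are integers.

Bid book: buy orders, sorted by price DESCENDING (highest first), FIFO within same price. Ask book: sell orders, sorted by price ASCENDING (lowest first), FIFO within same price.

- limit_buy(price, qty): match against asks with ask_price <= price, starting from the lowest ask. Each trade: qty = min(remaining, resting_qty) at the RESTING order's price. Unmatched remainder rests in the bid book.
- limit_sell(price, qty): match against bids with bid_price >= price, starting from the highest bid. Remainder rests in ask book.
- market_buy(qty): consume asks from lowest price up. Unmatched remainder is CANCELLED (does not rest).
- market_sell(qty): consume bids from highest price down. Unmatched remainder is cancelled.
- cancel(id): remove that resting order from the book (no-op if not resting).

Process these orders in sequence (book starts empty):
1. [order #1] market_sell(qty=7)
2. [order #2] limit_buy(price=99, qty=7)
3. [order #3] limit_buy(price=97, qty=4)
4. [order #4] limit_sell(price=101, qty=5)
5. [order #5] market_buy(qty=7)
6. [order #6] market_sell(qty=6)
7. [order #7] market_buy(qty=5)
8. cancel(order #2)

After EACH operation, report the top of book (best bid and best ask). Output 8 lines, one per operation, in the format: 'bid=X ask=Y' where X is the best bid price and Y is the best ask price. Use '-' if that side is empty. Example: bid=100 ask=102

Answer: bid=- ask=-
bid=99 ask=-
bid=99 ask=-
bid=99 ask=101
bid=99 ask=-
bid=99 ask=-
bid=99 ask=-
bid=97 ask=-

Derivation:
After op 1 [order #1] market_sell(qty=7): fills=none; bids=[-] asks=[-]
After op 2 [order #2] limit_buy(price=99, qty=7): fills=none; bids=[#2:7@99] asks=[-]
After op 3 [order #3] limit_buy(price=97, qty=4): fills=none; bids=[#2:7@99 #3:4@97] asks=[-]
After op 4 [order #4] limit_sell(price=101, qty=5): fills=none; bids=[#2:7@99 #3:4@97] asks=[#4:5@101]
After op 5 [order #5] market_buy(qty=7): fills=#5x#4:5@101; bids=[#2:7@99 #3:4@97] asks=[-]
After op 6 [order #6] market_sell(qty=6): fills=#2x#6:6@99; bids=[#2:1@99 #3:4@97] asks=[-]
After op 7 [order #7] market_buy(qty=5): fills=none; bids=[#2:1@99 #3:4@97] asks=[-]
After op 8 cancel(order #2): fills=none; bids=[#3:4@97] asks=[-]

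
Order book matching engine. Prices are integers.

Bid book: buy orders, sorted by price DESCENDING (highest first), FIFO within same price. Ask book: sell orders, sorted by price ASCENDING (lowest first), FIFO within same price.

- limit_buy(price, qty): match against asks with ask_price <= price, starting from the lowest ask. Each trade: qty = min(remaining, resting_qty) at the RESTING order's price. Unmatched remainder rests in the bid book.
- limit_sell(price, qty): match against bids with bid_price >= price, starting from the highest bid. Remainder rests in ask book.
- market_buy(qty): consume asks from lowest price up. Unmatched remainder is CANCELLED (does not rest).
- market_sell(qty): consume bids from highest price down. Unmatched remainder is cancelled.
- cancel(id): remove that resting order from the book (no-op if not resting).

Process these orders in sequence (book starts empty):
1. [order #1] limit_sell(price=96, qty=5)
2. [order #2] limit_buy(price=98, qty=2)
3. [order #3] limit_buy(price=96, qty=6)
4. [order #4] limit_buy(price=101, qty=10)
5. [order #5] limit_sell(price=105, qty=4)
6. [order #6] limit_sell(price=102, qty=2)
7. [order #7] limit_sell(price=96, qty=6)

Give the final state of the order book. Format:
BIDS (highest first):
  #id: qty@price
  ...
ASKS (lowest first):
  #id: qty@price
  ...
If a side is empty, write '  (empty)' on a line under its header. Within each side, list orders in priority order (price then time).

After op 1 [order #1] limit_sell(price=96, qty=5): fills=none; bids=[-] asks=[#1:5@96]
After op 2 [order #2] limit_buy(price=98, qty=2): fills=#2x#1:2@96; bids=[-] asks=[#1:3@96]
After op 3 [order #3] limit_buy(price=96, qty=6): fills=#3x#1:3@96; bids=[#3:3@96] asks=[-]
After op 4 [order #4] limit_buy(price=101, qty=10): fills=none; bids=[#4:10@101 #3:3@96] asks=[-]
After op 5 [order #5] limit_sell(price=105, qty=4): fills=none; bids=[#4:10@101 #3:3@96] asks=[#5:4@105]
After op 6 [order #6] limit_sell(price=102, qty=2): fills=none; bids=[#4:10@101 #3:3@96] asks=[#6:2@102 #5:4@105]
After op 7 [order #7] limit_sell(price=96, qty=6): fills=#4x#7:6@101; bids=[#4:4@101 #3:3@96] asks=[#6:2@102 #5:4@105]

Answer: BIDS (highest first):
  #4: 4@101
  #3: 3@96
ASKS (lowest first):
  #6: 2@102
  #5: 4@105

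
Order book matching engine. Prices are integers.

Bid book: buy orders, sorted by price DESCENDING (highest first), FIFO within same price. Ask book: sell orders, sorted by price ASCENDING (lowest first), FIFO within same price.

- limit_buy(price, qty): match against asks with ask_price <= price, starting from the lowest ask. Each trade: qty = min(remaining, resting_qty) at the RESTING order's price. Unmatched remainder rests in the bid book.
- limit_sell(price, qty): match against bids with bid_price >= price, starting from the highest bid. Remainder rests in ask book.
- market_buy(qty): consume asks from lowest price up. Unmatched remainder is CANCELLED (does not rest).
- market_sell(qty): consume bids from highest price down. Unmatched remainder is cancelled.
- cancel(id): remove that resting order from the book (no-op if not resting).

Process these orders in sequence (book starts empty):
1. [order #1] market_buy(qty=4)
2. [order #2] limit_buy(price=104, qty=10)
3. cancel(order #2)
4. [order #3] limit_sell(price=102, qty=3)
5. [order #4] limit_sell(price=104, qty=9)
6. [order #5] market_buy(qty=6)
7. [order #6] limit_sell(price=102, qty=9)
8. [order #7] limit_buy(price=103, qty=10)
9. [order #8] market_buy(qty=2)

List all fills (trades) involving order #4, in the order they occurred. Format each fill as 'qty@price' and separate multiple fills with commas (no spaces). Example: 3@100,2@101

Answer: 3@104,2@104

Derivation:
After op 1 [order #1] market_buy(qty=4): fills=none; bids=[-] asks=[-]
After op 2 [order #2] limit_buy(price=104, qty=10): fills=none; bids=[#2:10@104] asks=[-]
After op 3 cancel(order #2): fills=none; bids=[-] asks=[-]
After op 4 [order #3] limit_sell(price=102, qty=3): fills=none; bids=[-] asks=[#3:3@102]
After op 5 [order #4] limit_sell(price=104, qty=9): fills=none; bids=[-] asks=[#3:3@102 #4:9@104]
After op 6 [order #5] market_buy(qty=6): fills=#5x#3:3@102 #5x#4:3@104; bids=[-] asks=[#4:6@104]
After op 7 [order #6] limit_sell(price=102, qty=9): fills=none; bids=[-] asks=[#6:9@102 #4:6@104]
After op 8 [order #7] limit_buy(price=103, qty=10): fills=#7x#6:9@102; bids=[#7:1@103] asks=[#4:6@104]
After op 9 [order #8] market_buy(qty=2): fills=#8x#4:2@104; bids=[#7:1@103] asks=[#4:4@104]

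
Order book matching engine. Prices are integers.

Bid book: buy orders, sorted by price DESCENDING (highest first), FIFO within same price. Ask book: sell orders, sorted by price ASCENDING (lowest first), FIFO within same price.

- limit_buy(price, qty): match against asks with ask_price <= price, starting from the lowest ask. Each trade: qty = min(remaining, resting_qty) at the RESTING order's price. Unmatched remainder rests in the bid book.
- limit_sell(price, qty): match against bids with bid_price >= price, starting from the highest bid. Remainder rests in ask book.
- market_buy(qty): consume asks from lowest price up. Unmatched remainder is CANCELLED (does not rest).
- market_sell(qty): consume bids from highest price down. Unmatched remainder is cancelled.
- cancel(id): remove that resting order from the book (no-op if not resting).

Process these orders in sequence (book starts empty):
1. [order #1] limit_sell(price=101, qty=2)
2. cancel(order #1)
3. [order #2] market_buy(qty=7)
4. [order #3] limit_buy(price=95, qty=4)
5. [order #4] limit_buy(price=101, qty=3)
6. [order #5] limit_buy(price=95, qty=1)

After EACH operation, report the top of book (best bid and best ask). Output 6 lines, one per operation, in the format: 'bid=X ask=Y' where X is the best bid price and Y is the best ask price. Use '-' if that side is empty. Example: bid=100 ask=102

Answer: bid=- ask=101
bid=- ask=-
bid=- ask=-
bid=95 ask=-
bid=101 ask=-
bid=101 ask=-

Derivation:
After op 1 [order #1] limit_sell(price=101, qty=2): fills=none; bids=[-] asks=[#1:2@101]
After op 2 cancel(order #1): fills=none; bids=[-] asks=[-]
After op 3 [order #2] market_buy(qty=7): fills=none; bids=[-] asks=[-]
After op 4 [order #3] limit_buy(price=95, qty=4): fills=none; bids=[#3:4@95] asks=[-]
After op 5 [order #4] limit_buy(price=101, qty=3): fills=none; bids=[#4:3@101 #3:4@95] asks=[-]
After op 6 [order #5] limit_buy(price=95, qty=1): fills=none; bids=[#4:3@101 #3:4@95 #5:1@95] asks=[-]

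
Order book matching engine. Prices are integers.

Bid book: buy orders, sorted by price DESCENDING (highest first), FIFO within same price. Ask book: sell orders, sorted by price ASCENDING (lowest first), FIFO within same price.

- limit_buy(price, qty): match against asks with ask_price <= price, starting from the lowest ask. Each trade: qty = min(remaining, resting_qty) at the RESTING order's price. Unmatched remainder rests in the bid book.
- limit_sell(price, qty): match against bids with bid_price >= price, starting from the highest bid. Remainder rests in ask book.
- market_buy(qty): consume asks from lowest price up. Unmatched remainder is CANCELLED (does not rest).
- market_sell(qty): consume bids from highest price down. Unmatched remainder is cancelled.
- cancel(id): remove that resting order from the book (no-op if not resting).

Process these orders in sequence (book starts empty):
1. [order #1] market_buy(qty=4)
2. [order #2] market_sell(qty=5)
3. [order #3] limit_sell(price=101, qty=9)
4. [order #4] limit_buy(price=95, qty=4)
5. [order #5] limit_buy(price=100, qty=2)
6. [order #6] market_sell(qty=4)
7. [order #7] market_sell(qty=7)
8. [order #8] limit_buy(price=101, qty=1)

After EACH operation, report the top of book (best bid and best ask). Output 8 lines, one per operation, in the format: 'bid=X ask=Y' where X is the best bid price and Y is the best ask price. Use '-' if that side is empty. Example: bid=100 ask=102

After op 1 [order #1] market_buy(qty=4): fills=none; bids=[-] asks=[-]
After op 2 [order #2] market_sell(qty=5): fills=none; bids=[-] asks=[-]
After op 3 [order #3] limit_sell(price=101, qty=9): fills=none; bids=[-] asks=[#3:9@101]
After op 4 [order #4] limit_buy(price=95, qty=4): fills=none; bids=[#4:4@95] asks=[#3:9@101]
After op 5 [order #5] limit_buy(price=100, qty=2): fills=none; bids=[#5:2@100 #4:4@95] asks=[#3:9@101]
After op 6 [order #6] market_sell(qty=4): fills=#5x#6:2@100 #4x#6:2@95; bids=[#4:2@95] asks=[#3:9@101]
After op 7 [order #7] market_sell(qty=7): fills=#4x#7:2@95; bids=[-] asks=[#3:9@101]
After op 8 [order #8] limit_buy(price=101, qty=1): fills=#8x#3:1@101; bids=[-] asks=[#3:8@101]

Answer: bid=- ask=-
bid=- ask=-
bid=- ask=101
bid=95 ask=101
bid=100 ask=101
bid=95 ask=101
bid=- ask=101
bid=- ask=101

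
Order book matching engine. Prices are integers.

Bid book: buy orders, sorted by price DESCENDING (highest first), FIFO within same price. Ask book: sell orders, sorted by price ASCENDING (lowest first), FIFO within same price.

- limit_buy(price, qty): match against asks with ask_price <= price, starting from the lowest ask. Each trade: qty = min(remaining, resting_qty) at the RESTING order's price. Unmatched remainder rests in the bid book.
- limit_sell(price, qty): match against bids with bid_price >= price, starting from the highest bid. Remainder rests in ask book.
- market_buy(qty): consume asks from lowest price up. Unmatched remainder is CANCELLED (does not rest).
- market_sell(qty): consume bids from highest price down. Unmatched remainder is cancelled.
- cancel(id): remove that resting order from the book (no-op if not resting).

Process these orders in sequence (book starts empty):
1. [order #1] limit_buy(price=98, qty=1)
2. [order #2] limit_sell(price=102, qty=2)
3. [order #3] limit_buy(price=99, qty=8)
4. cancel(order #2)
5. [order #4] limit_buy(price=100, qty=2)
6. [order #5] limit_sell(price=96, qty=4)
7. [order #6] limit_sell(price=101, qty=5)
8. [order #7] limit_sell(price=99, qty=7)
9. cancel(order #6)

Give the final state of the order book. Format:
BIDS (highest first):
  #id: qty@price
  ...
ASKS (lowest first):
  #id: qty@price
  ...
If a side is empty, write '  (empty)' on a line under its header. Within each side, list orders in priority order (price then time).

Answer: BIDS (highest first):
  #1: 1@98
ASKS (lowest first):
  #7: 1@99

Derivation:
After op 1 [order #1] limit_buy(price=98, qty=1): fills=none; bids=[#1:1@98] asks=[-]
After op 2 [order #2] limit_sell(price=102, qty=2): fills=none; bids=[#1:1@98] asks=[#2:2@102]
After op 3 [order #3] limit_buy(price=99, qty=8): fills=none; bids=[#3:8@99 #1:1@98] asks=[#2:2@102]
After op 4 cancel(order #2): fills=none; bids=[#3:8@99 #1:1@98] asks=[-]
After op 5 [order #4] limit_buy(price=100, qty=2): fills=none; bids=[#4:2@100 #3:8@99 #1:1@98] asks=[-]
After op 6 [order #5] limit_sell(price=96, qty=4): fills=#4x#5:2@100 #3x#5:2@99; bids=[#3:6@99 #1:1@98] asks=[-]
After op 7 [order #6] limit_sell(price=101, qty=5): fills=none; bids=[#3:6@99 #1:1@98] asks=[#6:5@101]
After op 8 [order #7] limit_sell(price=99, qty=7): fills=#3x#7:6@99; bids=[#1:1@98] asks=[#7:1@99 #6:5@101]
After op 9 cancel(order #6): fills=none; bids=[#1:1@98] asks=[#7:1@99]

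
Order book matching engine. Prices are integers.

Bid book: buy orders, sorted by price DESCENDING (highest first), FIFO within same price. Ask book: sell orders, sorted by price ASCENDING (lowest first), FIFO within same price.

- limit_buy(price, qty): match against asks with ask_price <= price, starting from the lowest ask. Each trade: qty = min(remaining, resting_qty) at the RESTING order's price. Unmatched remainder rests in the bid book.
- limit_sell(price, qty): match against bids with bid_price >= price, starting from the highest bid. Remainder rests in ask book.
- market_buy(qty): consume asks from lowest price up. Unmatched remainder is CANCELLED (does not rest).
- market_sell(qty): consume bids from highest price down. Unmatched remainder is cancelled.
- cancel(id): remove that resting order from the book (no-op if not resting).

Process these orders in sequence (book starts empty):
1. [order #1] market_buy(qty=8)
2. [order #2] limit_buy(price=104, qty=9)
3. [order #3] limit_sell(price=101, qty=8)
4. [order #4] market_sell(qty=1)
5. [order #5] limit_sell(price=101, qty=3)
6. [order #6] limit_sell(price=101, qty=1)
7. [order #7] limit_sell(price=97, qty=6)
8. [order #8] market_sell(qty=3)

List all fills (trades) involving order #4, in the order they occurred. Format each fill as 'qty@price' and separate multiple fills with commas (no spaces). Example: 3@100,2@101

Answer: 1@104

Derivation:
After op 1 [order #1] market_buy(qty=8): fills=none; bids=[-] asks=[-]
After op 2 [order #2] limit_buy(price=104, qty=9): fills=none; bids=[#2:9@104] asks=[-]
After op 3 [order #3] limit_sell(price=101, qty=8): fills=#2x#3:8@104; bids=[#2:1@104] asks=[-]
After op 4 [order #4] market_sell(qty=1): fills=#2x#4:1@104; bids=[-] asks=[-]
After op 5 [order #5] limit_sell(price=101, qty=3): fills=none; bids=[-] asks=[#5:3@101]
After op 6 [order #6] limit_sell(price=101, qty=1): fills=none; bids=[-] asks=[#5:3@101 #6:1@101]
After op 7 [order #7] limit_sell(price=97, qty=6): fills=none; bids=[-] asks=[#7:6@97 #5:3@101 #6:1@101]
After op 8 [order #8] market_sell(qty=3): fills=none; bids=[-] asks=[#7:6@97 #5:3@101 #6:1@101]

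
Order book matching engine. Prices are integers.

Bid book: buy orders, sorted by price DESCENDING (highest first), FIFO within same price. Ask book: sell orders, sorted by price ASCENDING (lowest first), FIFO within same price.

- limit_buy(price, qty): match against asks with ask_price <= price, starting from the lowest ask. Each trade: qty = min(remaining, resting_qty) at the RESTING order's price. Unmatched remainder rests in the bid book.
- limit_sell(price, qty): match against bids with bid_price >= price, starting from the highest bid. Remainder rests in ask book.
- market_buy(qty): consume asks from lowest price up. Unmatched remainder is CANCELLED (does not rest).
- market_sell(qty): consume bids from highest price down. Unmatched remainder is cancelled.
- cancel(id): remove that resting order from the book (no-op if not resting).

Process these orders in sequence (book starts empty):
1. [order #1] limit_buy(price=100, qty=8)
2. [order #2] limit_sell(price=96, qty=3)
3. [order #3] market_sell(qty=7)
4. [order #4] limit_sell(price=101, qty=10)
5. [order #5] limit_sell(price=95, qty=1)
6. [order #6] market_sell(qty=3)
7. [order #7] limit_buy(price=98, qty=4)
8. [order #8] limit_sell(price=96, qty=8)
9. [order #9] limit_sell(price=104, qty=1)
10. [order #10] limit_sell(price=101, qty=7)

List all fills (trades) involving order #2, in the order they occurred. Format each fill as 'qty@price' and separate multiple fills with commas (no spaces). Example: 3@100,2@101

Answer: 3@100

Derivation:
After op 1 [order #1] limit_buy(price=100, qty=8): fills=none; bids=[#1:8@100] asks=[-]
After op 2 [order #2] limit_sell(price=96, qty=3): fills=#1x#2:3@100; bids=[#1:5@100] asks=[-]
After op 3 [order #3] market_sell(qty=7): fills=#1x#3:5@100; bids=[-] asks=[-]
After op 4 [order #4] limit_sell(price=101, qty=10): fills=none; bids=[-] asks=[#4:10@101]
After op 5 [order #5] limit_sell(price=95, qty=1): fills=none; bids=[-] asks=[#5:1@95 #4:10@101]
After op 6 [order #6] market_sell(qty=3): fills=none; bids=[-] asks=[#5:1@95 #4:10@101]
After op 7 [order #7] limit_buy(price=98, qty=4): fills=#7x#5:1@95; bids=[#7:3@98] asks=[#4:10@101]
After op 8 [order #8] limit_sell(price=96, qty=8): fills=#7x#8:3@98; bids=[-] asks=[#8:5@96 #4:10@101]
After op 9 [order #9] limit_sell(price=104, qty=1): fills=none; bids=[-] asks=[#8:5@96 #4:10@101 #9:1@104]
After op 10 [order #10] limit_sell(price=101, qty=7): fills=none; bids=[-] asks=[#8:5@96 #4:10@101 #10:7@101 #9:1@104]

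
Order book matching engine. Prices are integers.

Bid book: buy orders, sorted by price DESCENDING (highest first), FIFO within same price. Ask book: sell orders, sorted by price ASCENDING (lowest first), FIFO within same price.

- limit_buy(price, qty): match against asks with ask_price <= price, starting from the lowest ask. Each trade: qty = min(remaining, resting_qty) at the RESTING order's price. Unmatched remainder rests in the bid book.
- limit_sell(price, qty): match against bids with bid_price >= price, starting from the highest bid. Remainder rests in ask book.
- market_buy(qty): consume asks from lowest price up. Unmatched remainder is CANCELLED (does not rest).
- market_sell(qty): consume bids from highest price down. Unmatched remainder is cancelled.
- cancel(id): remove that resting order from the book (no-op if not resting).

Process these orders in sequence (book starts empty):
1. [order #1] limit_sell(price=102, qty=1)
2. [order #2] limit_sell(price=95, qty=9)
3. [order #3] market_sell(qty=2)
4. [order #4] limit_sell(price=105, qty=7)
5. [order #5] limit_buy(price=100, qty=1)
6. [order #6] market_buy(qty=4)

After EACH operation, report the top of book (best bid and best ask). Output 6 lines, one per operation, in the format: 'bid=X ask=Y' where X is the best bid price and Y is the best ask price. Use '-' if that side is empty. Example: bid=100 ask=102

Answer: bid=- ask=102
bid=- ask=95
bid=- ask=95
bid=- ask=95
bid=- ask=95
bid=- ask=95

Derivation:
After op 1 [order #1] limit_sell(price=102, qty=1): fills=none; bids=[-] asks=[#1:1@102]
After op 2 [order #2] limit_sell(price=95, qty=9): fills=none; bids=[-] asks=[#2:9@95 #1:1@102]
After op 3 [order #3] market_sell(qty=2): fills=none; bids=[-] asks=[#2:9@95 #1:1@102]
After op 4 [order #4] limit_sell(price=105, qty=7): fills=none; bids=[-] asks=[#2:9@95 #1:1@102 #4:7@105]
After op 5 [order #5] limit_buy(price=100, qty=1): fills=#5x#2:1@95; bids=[-] asks=[#2:8@95 #1:1@102 #4:7@105]
After op 6 [order #6] market_buy(qty=4): fills=#6x#2:4@95; bids=[-] asks=[#2:4@95 #1:1@102 #4:7@105]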